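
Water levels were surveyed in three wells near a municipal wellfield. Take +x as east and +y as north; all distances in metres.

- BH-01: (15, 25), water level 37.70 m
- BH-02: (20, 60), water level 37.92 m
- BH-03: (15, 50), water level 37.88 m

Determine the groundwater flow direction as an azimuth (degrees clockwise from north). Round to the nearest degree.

138°

Three-point gradient (reference BH-01): Δ to BH-02 = (5, 35, +0.22), Δ to BH-03 = (0, 25, +0.18).
∂h/∂x = -0.006400, ∂h/∂y = +0.007200 (det = 125).
Flow direction (−∇h) has components (+0.006400 E, -0.007200 N).
Azimuth = atan2(E, N) = atan2(+0.006400, -0.007200) = 138.4° ≈ 138°.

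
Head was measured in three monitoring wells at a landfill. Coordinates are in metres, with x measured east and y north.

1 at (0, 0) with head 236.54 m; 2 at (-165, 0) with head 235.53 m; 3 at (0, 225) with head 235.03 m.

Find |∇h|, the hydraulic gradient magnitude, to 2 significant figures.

∂h/∂x = (235.53 − 236.54) / (-165 − 0) = +0.006121
∂h/∂y = (235.03 − 236.54) / (225 − 0) = -0.006711
|∇h| = √(0.006121² + -0.006711²) = 0.009083

0.0091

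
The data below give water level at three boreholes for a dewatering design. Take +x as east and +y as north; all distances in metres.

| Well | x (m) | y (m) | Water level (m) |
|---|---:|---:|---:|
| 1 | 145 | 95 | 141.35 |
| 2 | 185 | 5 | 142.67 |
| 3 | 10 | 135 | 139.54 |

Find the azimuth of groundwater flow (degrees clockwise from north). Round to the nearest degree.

314°

Taking 1 as reference: 2−1 = (40, -90, +1.32); 3−1 = (-135, 40, -1.81).
Determinant of the coordinate differences = 40·40 − (-135)·(-90) = -10550.
∂h/∂x = [(+1.32)·40 − (-1.81)·(-90)] / -10550 = +0.01044
∂h/∂y = [40·(-1.81) − (-135)·(+1.32)] / -10550 = -0.01003
Flow direction (−∇h) has components (-0.01044 E, +0.01003 N).
Azimuth = atan2(E, N) = atan2(-0.01044, +0.01003) = 313.9° ≈ 314°.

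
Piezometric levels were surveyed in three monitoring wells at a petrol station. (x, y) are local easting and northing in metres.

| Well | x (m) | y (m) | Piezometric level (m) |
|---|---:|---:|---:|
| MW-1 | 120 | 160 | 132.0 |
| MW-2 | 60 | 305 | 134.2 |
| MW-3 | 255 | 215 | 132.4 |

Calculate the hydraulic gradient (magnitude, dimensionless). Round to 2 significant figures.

Taking MW-1 as reference: MW-2−MW-1 = (-60, 145, +2.2); MW-3−MW-1 = (135, 55, +0.4).
Determinant of the coordinate differences = (-60)·55 − 135·145 = -22875.
∂h/∂x = [(+2.2)·55 − (+0.4)·145] / -22875 = -0.002754
∂h/∂y = [(-60)·(+0.4) − 135·(+2.2)] / -22875 = +0.01403
|∇h| = √(-0.002754² + 0.01403²) = 0.0143

0.014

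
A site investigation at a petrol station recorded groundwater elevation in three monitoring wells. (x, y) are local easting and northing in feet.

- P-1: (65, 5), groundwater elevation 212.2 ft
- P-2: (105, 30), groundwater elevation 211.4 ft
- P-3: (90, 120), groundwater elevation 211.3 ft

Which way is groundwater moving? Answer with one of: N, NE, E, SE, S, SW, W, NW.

E

With h = a·x + b·y + c and P-1 as origin, the differences give:
  40·a + 25·b = -0.8
  25·a + 115·b = -0.9
Eliminate b (×115 and ×25, subtract): 3975·a = -69.50 → a = ∂h/∂x = -0.01748
Back-substitute: b = ∂h/∂y = -0.004025.
Flow = −∇h = (+0.01748 east, +0.004025 north), which points east.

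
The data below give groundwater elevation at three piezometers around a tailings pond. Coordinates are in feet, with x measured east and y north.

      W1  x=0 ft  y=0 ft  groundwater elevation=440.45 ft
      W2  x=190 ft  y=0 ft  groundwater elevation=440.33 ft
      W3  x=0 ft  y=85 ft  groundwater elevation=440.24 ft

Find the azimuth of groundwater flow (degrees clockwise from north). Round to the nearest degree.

014°

∂h/∂x = (440.33 − 440.45) / (190 − 0) = -0.0006316
∂h/∂y = (440.24 − 440.45) / (85 − 0) = -0.002471
Flow direction (−∇h) has components (+0.0006316 E, +0.002471 N).
Azimuth = atan2(E, N) = atan2(+0.0006316, +0.002471) = 14.3° ≈ 014°.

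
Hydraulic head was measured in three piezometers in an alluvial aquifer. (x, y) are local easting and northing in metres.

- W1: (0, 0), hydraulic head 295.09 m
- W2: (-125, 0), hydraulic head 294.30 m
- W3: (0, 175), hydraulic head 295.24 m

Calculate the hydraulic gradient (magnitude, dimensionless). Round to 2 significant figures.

0.0064

∂h/∂x = (294.30 − 295.09) / (-125 − 0) = +0.006320
∂h/∂y = (295.24 − 295.09) / (175 − 0) = +0.0008571
|∇h| = √(0.006320² + 0.0008571²) = 0.006378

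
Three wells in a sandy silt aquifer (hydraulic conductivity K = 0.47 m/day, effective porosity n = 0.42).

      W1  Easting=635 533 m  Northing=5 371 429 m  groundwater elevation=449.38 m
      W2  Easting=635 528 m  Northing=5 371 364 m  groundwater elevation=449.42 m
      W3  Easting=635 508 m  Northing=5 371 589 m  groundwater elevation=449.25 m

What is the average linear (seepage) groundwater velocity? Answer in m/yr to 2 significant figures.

Three-point gradient (reference W1): Δ to W2 = (-5, -65, +0.04), Δ to W3 = (-25, 160, -0.13).
∂h/∂x = +0.0008454, ∂h/∂y = -0.0006804 (det = -2425).
|∇h| = √(0.0008454² + -0.0006804²) = 0.001085
Seepage velocity v = K·i/n = 0.47 × 0.001085 / 0.42 = 0.001214 m/day = 0.4434 m/yr.

0.44 m/yr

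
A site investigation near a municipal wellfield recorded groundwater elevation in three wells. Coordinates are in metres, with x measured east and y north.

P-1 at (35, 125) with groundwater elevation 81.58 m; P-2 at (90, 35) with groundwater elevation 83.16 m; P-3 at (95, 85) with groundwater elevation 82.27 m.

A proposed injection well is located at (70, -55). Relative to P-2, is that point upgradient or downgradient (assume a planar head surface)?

upgradient

Three-point gradient (reference P-1): Δ to P-2 = (55, -90, +1.58), Δ to P-3 = (60, -40, +0.69).
∂h/∂x = -0.0003438, ∂h/∂y = -0.01777 (det = 3200).
Head at (70, -55) = 81.58 + (-0.0003438)·(35) + (-0.01777)·(-180) = 84.77 m.
That is higher than the 83.16 m at P-2, so the point is upgradient.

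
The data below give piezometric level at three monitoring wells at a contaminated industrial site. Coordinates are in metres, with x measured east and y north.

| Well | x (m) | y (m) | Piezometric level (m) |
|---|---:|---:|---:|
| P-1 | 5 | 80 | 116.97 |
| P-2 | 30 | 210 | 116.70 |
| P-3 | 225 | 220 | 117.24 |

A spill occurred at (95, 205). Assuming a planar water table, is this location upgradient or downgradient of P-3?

downgradient

Taking P-1 as reference: P-2−P-1 = (25, 130, -0.27); P-3−P-1 = (220, 140, +0.27).
Determinant of the coordinate differences = 25·140 − 220·130 = -25100.
∂h/∂x = [(-0.27)·140 − (+0.27)·130] / -25100 = +0.002904
∂h/∂y = [25·(+0.27) − 220·(-0.27)] / -25100 = -0.002635
Head at (95, 205) = 116.97 + (+0.002904)·(90) + (-0.002635)·(125) = 116.90 m.
That is lower than the 117.24 m at P-3, so the point is downgradient.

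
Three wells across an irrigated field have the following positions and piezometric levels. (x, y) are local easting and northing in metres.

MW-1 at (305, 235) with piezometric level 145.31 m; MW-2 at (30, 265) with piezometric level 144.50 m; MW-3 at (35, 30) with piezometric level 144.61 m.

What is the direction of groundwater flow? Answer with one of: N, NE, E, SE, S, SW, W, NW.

W

With h = a·x + b·y + c and MW-1 as origin, the differences give:
  (-275)·a + 30·b = -0.81
  (-270)·a + (-205)·b = -0.70
Eliminate b (×(-205) and ×30, subtract): 64475·a = 187.050 → a = ∂h/∂x = +0.002901
Back-substitute: b = ∂h/∂y = -0.0004064.
Flow = −∇h = (-0.002901 east, +0.0004064 north), which points west.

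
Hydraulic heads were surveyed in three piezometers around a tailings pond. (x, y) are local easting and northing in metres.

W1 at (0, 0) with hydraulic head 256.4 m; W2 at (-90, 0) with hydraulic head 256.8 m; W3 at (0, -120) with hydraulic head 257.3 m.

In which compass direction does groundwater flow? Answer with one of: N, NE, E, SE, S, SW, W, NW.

∂h/∂x = (256.8 − 256.4) / (-90 − 0) = -0.004444
∂h/∂y = (257.3 − 256.4) / (-120 − 0) = -0.007500
Flow = −∇h = (+0.004444 east, +0.007500 north), which points northeast.

NE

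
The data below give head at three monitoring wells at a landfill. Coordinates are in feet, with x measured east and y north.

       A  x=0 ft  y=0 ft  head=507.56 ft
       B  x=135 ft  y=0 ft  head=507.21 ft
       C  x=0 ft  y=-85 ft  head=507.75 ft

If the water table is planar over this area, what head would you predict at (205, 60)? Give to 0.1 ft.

506.9 ft

∂h/∂x = (507.21 − 507.56) / (135 − 0) = -0.002593
∂h/∂y = (507.75 − 507.56) / (-85 − 0) = -0.002235
h(205, 60) = 507.56 + (-0.002593)·(205) + (-0.002235)·(60) = 507.56 -0.531 -0.134 = 506.894 ft.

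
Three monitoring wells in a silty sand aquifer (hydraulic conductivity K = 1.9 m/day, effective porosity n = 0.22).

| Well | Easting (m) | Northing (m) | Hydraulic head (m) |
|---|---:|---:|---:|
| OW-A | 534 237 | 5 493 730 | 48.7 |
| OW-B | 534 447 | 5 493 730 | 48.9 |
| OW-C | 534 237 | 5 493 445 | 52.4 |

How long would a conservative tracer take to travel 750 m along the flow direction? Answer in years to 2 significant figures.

∂h/∂x = (48.9 − 48.7) / (534447 − 534237) = +0.0009524
∂h/∂y = (52.4 − 48.7) / (5493445 − 5493730) = -0.01298
|∇h| = √(0.0009524² + -0.01298²) = 0.01301
Seepage velocity v = K·i/n = 1.9 × 0.01301 / 0.22 = 0.1124 m/day.
t = 750 / 0.1124 = 6673 days = 18.3 years.

18 years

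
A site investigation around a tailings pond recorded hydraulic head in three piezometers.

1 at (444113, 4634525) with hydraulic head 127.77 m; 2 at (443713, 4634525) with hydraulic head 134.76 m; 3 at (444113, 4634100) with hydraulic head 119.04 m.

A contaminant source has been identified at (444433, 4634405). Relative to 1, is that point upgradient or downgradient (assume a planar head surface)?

downgradient

∂h/∂x = (134.76 − 127.77) / (443713 − 444113) = -0.01747
∂h/∂y = (119.04 − 127.77) / (4634100 − 4634525) = +0.02054
Head at (444433, 4634405) = 127.77 + (-0.01747)·(320) + (+0.02054)·(-120) = 119.71 m.
That is lower than the 127.77 m at 1, so the point is downgradient.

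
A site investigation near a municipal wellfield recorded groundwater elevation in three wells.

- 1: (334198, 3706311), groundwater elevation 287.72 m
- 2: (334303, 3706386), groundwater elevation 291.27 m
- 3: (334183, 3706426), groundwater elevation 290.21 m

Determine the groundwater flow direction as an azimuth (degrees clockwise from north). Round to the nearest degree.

215°

Differences from 1: to 2 (Δx, Δy, Δh) = (105, 75, +3.55); to 3 = (-15, 115, +2.49).
Solve a·Δx + b·Δy = Δh: det = 105·115 − (-15)·75 = 13200.
∂h/∂x = [(+3.55)·115 − (+2.49)·75] / 13200 = +0.01678
∂h/∂y = [105·(+2.49) − (-15)·(+3.55)] / 13200 = +0.02384
Flow direction (−∇h) has components (-0.01678 E, -0.02384 N).
Azimuth = atan2(E, N) = atan2(-0.01678, -0.02384) = 215.1° ≈ 215°.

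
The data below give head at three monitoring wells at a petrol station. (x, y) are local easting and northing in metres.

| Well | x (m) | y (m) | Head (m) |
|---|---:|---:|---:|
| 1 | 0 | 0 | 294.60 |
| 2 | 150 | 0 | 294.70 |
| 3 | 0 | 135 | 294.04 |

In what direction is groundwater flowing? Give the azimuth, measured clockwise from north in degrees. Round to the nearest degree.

∂h/∂x = (294.70 − 294.60) / (150 − 0) = +0.0006667
∂h/∂y = (294.04 − 294.60) / (135 − 0) = -0.004148
Flow direction (−∇h) has components (-0.0006667 E, +0.004148 N).
Azimuth = atan2(E, N) = atan2(-0.0006667, +0.004148) = 350.9° ≈ 351°.

351°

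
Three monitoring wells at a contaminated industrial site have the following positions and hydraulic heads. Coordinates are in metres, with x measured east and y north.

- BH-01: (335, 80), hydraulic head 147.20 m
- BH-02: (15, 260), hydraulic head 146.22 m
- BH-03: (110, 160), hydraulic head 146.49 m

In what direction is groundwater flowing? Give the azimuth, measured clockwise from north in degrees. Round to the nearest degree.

262°

Taking BH-01 as reference: BH-02−BH-01 = (-320, 180, -0.98); BH-03−BH-01 = (-225, 80, -0.71).
Solve a·Δx + b·Δy = Δh: det = (-320)·80 − (-225)·180 = 14900.
∂h/∂x = [(-0.98)·80 − (-0.71)·180] / 14900 = +0.003315
∂h/∂y = [(-320)·(-0.71) − (-225)·(-0.98)] / 14900 = +0.0004497
Flow direction (−∇h) has components (-0.003315 E, -0.0004497 N).
Azimuth = atan2(E, N) = atan2(-0.003315, -0.0004497) = 262.3° ≈ 262°.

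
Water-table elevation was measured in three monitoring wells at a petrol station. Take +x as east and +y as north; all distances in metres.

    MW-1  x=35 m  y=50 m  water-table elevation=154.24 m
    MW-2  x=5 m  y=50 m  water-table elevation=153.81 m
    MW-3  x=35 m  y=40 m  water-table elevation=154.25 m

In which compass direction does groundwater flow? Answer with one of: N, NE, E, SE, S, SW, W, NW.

W

With h = a·x + b·y + c and MW-1 as origin, the differences give:
  (-30)·a + 0·b = -0.43
  0·a + (-10)·b = +0.01
Eliminate b (×(-10) and ×0, subtract): 300·a = 4.300 → a = ∂h/∂x = +0.01433
Back-substitute: b = ∂h/∂y = -0.0010000.
Flow = −∇h = (-0.01433 east, +0.0010000 north), which points west.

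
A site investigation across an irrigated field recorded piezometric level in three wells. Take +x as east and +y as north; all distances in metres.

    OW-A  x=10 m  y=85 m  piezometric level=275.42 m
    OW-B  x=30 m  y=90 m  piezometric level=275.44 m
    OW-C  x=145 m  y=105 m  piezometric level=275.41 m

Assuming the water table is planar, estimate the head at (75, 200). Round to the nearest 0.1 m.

Taking OW-A as reference: OW-B−OW-A = (20, 5, +0.02); OW-C−OW-A = (135, 20, -0.01).
Solve a·Δx + b·Δy = Δh: det = 20·20 − 135·5 = -275.
∂h/∂x = [(+0.02)·20 − (-0.01)·5] / -275 = -0.001636
∂h/∂y = [20·(-0.01) − 135·(+0.02)] / -275 = +0.01055
h(75, 200) = 275.42 + (-0.001636)·(65) + (+0.01055)·(115) = 275.42 -0.106 +1.213 = 276.526 m.

276.5 m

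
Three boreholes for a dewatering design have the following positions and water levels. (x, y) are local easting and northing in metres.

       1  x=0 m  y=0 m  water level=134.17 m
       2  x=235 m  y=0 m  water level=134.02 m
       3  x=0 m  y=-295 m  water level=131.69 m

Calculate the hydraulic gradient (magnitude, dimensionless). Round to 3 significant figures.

0.00843

∂h/∂x = (134.02 − 134.17) / (235 − 0) = -0.0006383
∂h/∂y = (131.69 − 134.17) / (-295 − 0) = +0.008407
|∇h| = √(-0.0006383² + 0.008407²) = 0.008431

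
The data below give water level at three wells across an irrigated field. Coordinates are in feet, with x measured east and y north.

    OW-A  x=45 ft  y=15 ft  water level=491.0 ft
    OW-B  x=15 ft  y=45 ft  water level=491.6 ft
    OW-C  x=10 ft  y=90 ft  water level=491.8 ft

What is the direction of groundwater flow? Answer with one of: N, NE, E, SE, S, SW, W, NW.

E

Taking OW-A as reference: OW-B−OW-A = (-30, 30, +0.6); OW-C−OW-A = (-35, 75, +0.8).
Determinant of the coordinate differences = (-30)·75 − (-35)·30 = -1200.
∂h/∂x = [(+0.6)·75 − (+0.8)·30] / -1200 = -0.01750
∂h/∂y = [(-30)·(+0.8) − (-35)·(+0.6)] / -1200 = +0.002500
Flow = −∇h = (+0.01750 east, -0.002500 north), which points east.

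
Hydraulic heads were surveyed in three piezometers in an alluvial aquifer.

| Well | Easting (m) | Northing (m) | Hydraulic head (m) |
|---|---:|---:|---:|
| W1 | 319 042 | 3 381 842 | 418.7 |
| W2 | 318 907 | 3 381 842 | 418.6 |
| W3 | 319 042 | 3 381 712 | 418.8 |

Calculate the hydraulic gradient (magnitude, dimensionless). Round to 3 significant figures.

∂h/∂x = (418.6 − 418.7) / (318907 − 319042) = +0.0007407
∂h/∂y = (418.8 − 418.7) / (3381712 − 3381842) = -0.0007692
|∇h| = √(0.0007407² + -0.0007692²) = 0.001068

0.00107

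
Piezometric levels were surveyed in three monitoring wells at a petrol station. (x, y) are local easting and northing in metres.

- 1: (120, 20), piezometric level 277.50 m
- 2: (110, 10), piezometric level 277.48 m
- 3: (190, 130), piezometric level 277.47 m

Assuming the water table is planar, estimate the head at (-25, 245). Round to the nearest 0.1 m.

Three-point gradient (reference 1): Δ to 2 = (-10, -10, -0.02), Δ to 3 = (70, 110, -0.03).
∂h/∂x = +0.006250, ∂h/∂y = -0.004250 (det = -400).
h(-25, 245) = 277.50 + (+0.006250)·(-145) + (-0.004250)·(225) = 277.50 -0.906 -0.956 = 275.638 m.

275.6 m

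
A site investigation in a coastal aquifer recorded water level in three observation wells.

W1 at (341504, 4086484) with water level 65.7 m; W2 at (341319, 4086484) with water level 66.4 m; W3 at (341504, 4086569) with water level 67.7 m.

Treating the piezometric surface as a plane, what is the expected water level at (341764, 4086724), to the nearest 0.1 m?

70.4 m

∂h/∂x = (66.4 − 65.7) / (341319 − 341504) = -0.003784
∂h/∂y = (67.7 − 65.7) / (4086569 − 4086484) = +0.02353
h(341764, 4086724) = 65.7 + (-0.003784)·(260) + (+0.02353)·(240) = 65.7 -0.984 +5.647 = 70.363 m.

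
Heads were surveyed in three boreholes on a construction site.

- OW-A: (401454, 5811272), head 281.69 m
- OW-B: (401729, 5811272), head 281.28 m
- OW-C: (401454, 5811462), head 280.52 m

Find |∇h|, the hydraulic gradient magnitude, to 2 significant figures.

0.0063

∂h/∂x = (281.28 − 281.69) / (401729 − 401454) = -0.001491
∂h/∂y = (280.52 − 281.69) / (5811462 − 5811272) = -0.006158
|∇h| = √(-0.001491² + -0.006158²) = 0.006336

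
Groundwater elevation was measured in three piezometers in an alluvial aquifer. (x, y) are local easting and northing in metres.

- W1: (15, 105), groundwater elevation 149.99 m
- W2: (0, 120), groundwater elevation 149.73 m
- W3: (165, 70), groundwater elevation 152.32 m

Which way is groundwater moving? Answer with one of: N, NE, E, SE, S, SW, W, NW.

With h = a·x + b·y + c and W1 as origin, the differences give:
  (-15)·a + 15·b = -0.26
  150·a + (-35)·b = +2.33
Eliminate b (×(-35) and ×15, subtract): -1725·a = -25.850 → a = ∂h/∂x = +0.01499
Back-substitute: b = ∂h/∂y = -0.002348.
Flow = −∇h = (-0.01499 east, +0.002348 north), which points west.

W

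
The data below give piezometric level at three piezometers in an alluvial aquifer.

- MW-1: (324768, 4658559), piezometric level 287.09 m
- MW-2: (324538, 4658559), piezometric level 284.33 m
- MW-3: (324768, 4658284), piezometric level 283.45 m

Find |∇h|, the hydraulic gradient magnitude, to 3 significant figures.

0.0179

∂h/∂x = (284.33 − 287.09) / (324538 − 324768) = +0.01200
∂h/∂y = (283.45 − 287.09) / (4658284 − 4658559) = +0.01324
|∇h| = √(0.01200² + 0.01324²) = 0.01787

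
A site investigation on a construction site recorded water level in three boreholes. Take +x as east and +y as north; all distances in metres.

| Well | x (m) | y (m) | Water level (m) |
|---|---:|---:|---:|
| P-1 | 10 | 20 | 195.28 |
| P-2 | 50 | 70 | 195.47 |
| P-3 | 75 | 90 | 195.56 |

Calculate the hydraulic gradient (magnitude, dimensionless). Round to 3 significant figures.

0.00299

With h = a·x + b·y + c and P-1 as origin, the differences give:
  40·a + 50·b = +0.19
  65·a + 70·b = +0.28
Eliminate b (×70 and ×50, subtract): -450·a = -0.700 → a = ∂h/∂x = +0.001556
Back-substitute: b = ∂h/∂y = +0.002556.
|∇h| = √(0.001556² + 0.002556²) = 0.002992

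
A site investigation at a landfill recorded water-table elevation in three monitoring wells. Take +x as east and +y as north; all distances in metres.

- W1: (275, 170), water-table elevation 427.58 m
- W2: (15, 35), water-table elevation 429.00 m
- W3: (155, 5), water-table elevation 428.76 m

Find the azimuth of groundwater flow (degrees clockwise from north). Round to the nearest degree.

029°

Differences from W1: to W2 (Δx, Δy, Δh) = (-260, -135, +1.42); to W3 = (-120, -165, +1.18).
Determinant of the coordinate differences = (-260)·(-165) − (-120)·(-135) = 26700.
∂h/∂x = [(+1.42)·(-165) − (+1.18)·(-135)] / 26700 = -0.002809
∂h/∂y = [(-260)·(+1.18) − (-120)·(+1.42)] / 26700 = -0.005109
Flow direction (−∇h) has components (+0.002809 E, +0.005109 N).
Azimuth = atan2(E, N) = atan2(+0.002809, +0.005109) = 28.8° ≈ 029°.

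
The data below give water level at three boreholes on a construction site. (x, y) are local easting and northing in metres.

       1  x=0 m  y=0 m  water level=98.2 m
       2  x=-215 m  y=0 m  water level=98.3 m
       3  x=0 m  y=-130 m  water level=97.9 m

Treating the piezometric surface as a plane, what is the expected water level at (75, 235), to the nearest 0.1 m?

∂h/∂x = (98.3 − 98.2) / (-215 − 0) = -0.0004651
∂h/∂y = (97.9 − 98.2) / (-130 − 0) = +0.002308
h(75, 235) = 98.2 + (-0.0004651)·(75) + (+0.002308)·(235) = 98.2 -0.035 +0.542 = 98.707 m.

98.7 m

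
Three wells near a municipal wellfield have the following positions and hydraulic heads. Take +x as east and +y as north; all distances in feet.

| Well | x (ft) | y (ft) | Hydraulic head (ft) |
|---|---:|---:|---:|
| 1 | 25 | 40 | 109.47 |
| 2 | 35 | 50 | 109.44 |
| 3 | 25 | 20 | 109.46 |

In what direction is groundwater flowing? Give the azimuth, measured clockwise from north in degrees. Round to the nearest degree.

098°

Differences from 1: to 2 (Δx, Δy, Δh) = (10, 10, -0.03); to 3 = (0, -20, -0.01).
Solve a·Δx + b·Δy = Δh: det = 10·(-20) − 0·10 = -200.
∂h/∂x = [(-0.03)·(-20) − (-0.01)·10] / -200 = -0.003500
∂h/∂y = [10·(-0.01) − 0·(-0.03)] / -200 = +0.0005000
Flow direction (−∇h) has components (+0.003500 E, -0.0005000 N).
Azimuth = atan2(E, N) = atan2(+0.003500, -0.0005000) = 98.1° ≈ 098°.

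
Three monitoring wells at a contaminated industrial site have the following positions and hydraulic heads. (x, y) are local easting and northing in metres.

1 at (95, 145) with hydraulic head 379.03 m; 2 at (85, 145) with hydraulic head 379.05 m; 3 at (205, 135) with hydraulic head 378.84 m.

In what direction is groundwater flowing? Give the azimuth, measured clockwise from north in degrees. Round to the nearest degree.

034°

With h = a·x + b·y + c and 1 as origin, the differences give:
  (-10)·a + 0·b = +0.02
  110·a + (-10)·b = -0.19
Eliminate b (×(-10) and ×0, subtract): 100·a = -0.200 → a = ∂h/∂x = -0.002000
Back-substitute: b = ∂h/∂y = -0.003000.
Flow direction (−∇h) has components (+0.002000 E, +0.003000 N).
Azimuth = atan2(E, N) = atan2(+0.002000, +0.003000) = 33.7° ≈ 034°.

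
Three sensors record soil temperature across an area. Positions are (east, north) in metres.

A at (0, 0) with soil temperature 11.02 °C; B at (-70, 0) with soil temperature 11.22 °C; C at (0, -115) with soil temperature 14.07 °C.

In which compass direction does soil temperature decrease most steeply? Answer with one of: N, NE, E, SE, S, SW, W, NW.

∂T/∂x = (11.22 − 11.02) / (-70 − 0) = -0.002857
∂T/∂y = (14.07 − 11.02) / (-115 − 0) = -0.02652
Steepest decrease is along −∇f = (+0.002857 E, +0.02652 N) → north.

N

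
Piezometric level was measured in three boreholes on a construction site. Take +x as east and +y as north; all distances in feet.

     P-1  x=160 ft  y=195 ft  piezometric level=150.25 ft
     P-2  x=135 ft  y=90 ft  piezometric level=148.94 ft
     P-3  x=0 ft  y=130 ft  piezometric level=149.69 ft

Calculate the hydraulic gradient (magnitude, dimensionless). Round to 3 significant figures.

Differences from P-1: to P-2 (Δx, Δy, Δh) = (-25, -105, -1.31); to P-3 = (-160, -65, -0.56).
Solve a·Δx + b·Δy = Δh: det = (-25)·(-65) − (-160)·(-105) = -15175.
∂h/∂x = [(-1.31)·(-65) − (-0.56)·(-105)] / -15175 = -0.001736
∂h/∂y = [(-25)·(-0.56) − (-160)·(-1.31)] / -15175 = +0.01289
|∇h| = √(-0.001736² + 0.01289²) = 0.01301

0.0130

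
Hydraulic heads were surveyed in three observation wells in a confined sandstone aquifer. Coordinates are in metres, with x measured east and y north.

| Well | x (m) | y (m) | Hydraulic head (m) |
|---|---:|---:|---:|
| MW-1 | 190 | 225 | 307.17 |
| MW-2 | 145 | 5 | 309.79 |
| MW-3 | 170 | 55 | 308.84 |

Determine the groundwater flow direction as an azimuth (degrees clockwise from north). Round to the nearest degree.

074°

Taking MW-1 as reference: MW-2−MW-1 = (-45, -220, +2.62); MW-3−MW-1 = (-20, -170, +1.67).
Solve a·Δx + b·Δy = Δh: det = (-45)·(-170) − (-20)·(-220) = 3250.
∂h/∂x = [(+2.62)·(-170) − (+1.67)·(-220)] / 3250 = -0.02400
∂h/∂y = [(-45)·(+1.67) − (-20)·(+2.62)] / 3250 = -0.007000
Flow direction (−∇h) has components (+0.02400 E, +0.007000 N).
Azimuth = atan2(E, N) = atan2(+0.02400, +0.007000) = 73.7° ≈ 074°.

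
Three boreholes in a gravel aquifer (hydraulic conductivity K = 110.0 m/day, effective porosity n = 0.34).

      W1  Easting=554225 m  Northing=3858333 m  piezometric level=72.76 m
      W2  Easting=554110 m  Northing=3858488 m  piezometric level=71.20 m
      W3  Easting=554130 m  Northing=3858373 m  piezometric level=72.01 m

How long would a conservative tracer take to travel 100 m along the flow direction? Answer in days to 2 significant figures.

With h = a·x + b·y + c and W1 as origin, the differences give:
  (-115)·a + 155·b = -1.56
  (-95)·a + 40·b = -0.75
Eliminate b (×40 and ×155, subtract): 10125·a = 53.850 → a = ∂h/∂x = +0.005319
Back-substitute: b = ∂h/∂y = -0.006119.
|∇h| = √(0.005319² + -0.006119²) = 0.008108
Seepage velocity v = K·i/n = 110.0 × 0.008108 / 0.34 = 2.623 m/day.
t = 100 / 2.623 = 38.12 days.

38 days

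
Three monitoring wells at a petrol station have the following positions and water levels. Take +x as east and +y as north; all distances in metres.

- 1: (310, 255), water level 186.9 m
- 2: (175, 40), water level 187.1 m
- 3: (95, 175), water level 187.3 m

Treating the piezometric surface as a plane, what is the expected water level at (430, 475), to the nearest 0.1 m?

Three-point gradient (reference 1): Δ to 2 = (-135, -215, +0.2), Δ to 3 = (-215, -80, +0.4).
∂h/∂x = -0.001976, ∂h/∂y = +0.0003105 (det = -35425).
h(430, 475) = 186.9 + (-0.001976)·(120) + (+0.0003105)·(220) = 186.9 -0.237 +0.068 = 186.731 m.

186.7 m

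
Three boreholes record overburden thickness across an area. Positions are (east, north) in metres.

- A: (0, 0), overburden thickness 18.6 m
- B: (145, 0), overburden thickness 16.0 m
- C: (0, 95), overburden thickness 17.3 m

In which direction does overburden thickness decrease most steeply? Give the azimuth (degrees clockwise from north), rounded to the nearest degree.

∂d/∂x = (16.0 − 18.6) / (145 − 0) = -0.01793
∂d/∂y = (17.3 − 18.6) / (95 − 0) = -0.01368
Steepest decrease is along −∇f: components (+0.01793 E, +0.01368 N).
Azimuth = atan2(+0.01793, +0.01368) = 52.7° ≈ 053°.

053°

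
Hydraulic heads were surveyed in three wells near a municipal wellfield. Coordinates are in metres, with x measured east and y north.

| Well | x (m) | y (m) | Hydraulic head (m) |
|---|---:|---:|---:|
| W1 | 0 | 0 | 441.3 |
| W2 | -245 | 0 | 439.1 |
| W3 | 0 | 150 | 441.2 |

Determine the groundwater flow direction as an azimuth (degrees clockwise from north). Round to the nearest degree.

∂h/∂x = (439.1 − 441.3) / (-245 − 0) = +0.008980
∂h/∂y = (441.2 − 441.3) / (150 − 0) = -0.0006667
Flow direction (−∇h) has components (-0.008980 E, +0.0006667 N).
Azimuth = atan2(E, N) = atan2(-0.008980, +0.0006667) = 274.2° ≈ 274°.

274°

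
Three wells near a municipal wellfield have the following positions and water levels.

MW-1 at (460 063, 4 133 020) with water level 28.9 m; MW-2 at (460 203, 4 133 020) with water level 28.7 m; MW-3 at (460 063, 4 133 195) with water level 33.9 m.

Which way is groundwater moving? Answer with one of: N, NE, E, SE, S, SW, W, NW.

∂h/∂x = (28.7 − 28.9) / (460203 − 460063) = -0.001429
∂h/∂y = (33.9 − 28.9) / (4133195 − 4133020) = +0.02857
Flow = −∇h = (+0.001429 east, -0.02857 north), which points south.

S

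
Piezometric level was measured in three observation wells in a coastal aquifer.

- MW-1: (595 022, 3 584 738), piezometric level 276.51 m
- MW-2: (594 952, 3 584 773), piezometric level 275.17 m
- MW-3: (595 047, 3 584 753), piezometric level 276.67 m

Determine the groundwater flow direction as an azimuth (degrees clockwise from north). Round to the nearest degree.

Differences from MW-1: to MW-2 (Δx, Δy, Δh) = (-70, 35, -1.34); to MW-3 = (25, 15, +0.16).
Solve a·Δx + b·Δy = Δh: det = (-70)·15 − 25·35 = -1925.
∂h/∂x = [(-1.34)·15 − (+0.16)·35] / -1925 = +0.01335
∂h/∂y = [(-70)·(+0.16) − 25·(-1.34)] / -1925 = -0.01158
Flow direction (−∇h) has components (-0.01335 E, +0.01158 N).
Azimuth = atan2(E, N) = atan2(-0.01335, +0.01158) = 310.9° ≈ 311°.

311°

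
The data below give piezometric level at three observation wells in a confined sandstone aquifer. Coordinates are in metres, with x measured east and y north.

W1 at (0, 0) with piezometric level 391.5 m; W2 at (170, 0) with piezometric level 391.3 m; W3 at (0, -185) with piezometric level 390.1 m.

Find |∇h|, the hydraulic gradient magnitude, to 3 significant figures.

0.00766

∂h/∂x = (391.3 − 391.5) / (170 − 0) = -0.001176
∂h/∂y = (390.1 − 391.5) / (-185 − 0) = +0.007568
|∇h| = √(-0.001176² + 0.007568²) = 0.007659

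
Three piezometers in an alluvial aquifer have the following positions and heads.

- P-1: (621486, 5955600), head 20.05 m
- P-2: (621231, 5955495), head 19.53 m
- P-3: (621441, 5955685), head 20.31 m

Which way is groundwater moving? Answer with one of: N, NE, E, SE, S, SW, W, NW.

Differences from P-1: to P-2 (Δx, Δy, Δh) = (-255, -105, -0.52); to P-3 = (-45, 85, +0.26).
Solve a·Δx + b·Δy = Δh: det = (-255)·85 − (-45)·(-105) = -26400.
∂h/∂x = [(-0.52)·85 − (+0.26)·(-105)] / -26400 = +0.0006402
∂h/∂y = [(-255)·(+0.26) − (-45)·(-0.52)] / -26400 = +0.003398
Flow = −∇h = (-0.0006402 east, -0.003398 north), which points south.

S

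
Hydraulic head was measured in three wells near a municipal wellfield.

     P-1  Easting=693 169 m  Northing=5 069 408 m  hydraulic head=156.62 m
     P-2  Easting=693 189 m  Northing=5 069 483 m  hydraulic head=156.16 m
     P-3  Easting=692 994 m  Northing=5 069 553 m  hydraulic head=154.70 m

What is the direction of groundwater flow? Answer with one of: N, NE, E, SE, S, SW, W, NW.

Differences from P-1: to P-2 (Δx, Δy, Δh) = (20, 75, -0.46); to P-3 = (-175, 145, -1.92).
Determinant of the coordinate differences = 20·145 − (-175)·75 = 16025.
∂h/∂x = [(-0.46)·145 − (-1.92)·75] / 16025 = +0.004824
∂h/∂y = [20·(-1.92) − (-175)·(-0.46)] / 16025 = -0.007420
Flow = −∇h = (-0.004824 east, +0.007420 north), which points northwest.

NW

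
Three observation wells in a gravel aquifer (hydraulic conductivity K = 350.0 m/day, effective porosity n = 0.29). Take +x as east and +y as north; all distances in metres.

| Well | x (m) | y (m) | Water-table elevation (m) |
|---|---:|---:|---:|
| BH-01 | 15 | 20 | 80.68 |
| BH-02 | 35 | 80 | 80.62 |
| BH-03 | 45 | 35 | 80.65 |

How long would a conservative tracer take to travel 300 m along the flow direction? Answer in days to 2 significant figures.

With h = a·x + b·y + c and BH-01 as origin, the differences give:
  20·a + 60·b = -0.06
  30·a + 15·b = -0.03
Eliminate b (×15 and ×60, subtract): -1500·a = 0.900 → a = ∂h/∂x = -0.0006000
Back-substitute: b = ∂h/∂y = -0.0008000.
|∇h| = √(-0.0006000² + -0.0008000²) = 0.001
Seepage velocity v = K·i/n = 350.0 × 0.001 / 0.29 = 1.207 m/day.
t = 300 / 1.207 = 248.6 days.

250 days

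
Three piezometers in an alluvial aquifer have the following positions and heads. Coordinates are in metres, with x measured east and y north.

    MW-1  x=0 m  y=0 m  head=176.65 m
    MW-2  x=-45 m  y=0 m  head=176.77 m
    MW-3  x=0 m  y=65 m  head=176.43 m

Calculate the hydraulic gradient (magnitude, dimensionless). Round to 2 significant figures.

0.0043

∂h/∂x = (176.77 − 176.65) / (-45 − 0) = -0.002667
∂h/∂y = (176.43 − 176.65) / (65 − 0) = -0.003385
|∇h| = √(-0.002667² + -0.003385²) = 0.004309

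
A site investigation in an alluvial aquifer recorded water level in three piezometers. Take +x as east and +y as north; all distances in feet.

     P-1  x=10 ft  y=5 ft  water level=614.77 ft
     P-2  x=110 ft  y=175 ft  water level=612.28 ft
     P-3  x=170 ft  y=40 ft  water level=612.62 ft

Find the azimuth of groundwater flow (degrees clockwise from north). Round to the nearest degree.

Three-point gradient (reference P-1): Δ to P-2 = (100, 170, -2.49), Δ to P-3 = (160, 35, -2.15).
∂h/∂x = -0.01174, ∂h/∂y = -0.007738 (det = -23700).
Flow direction (−∇h) has components (+0.01174 E, +0.007738 N).
Azimuth = atan2(E, N) = atan2(+0.01174, +0.007738) = 56.6° ≈ 057°.

057°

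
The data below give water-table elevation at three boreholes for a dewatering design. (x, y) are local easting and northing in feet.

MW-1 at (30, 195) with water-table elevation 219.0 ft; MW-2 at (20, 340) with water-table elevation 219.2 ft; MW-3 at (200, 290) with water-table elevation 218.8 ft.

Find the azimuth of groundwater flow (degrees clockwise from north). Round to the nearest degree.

Differences from MW-1: to MW-2 (Δx, Δy, Δh) = (-10, 145, +0.2); to MW-3 = (170, 95, -0.2).
Solve a·Δx + b·Δy = Δh: det = (-10)·95 − 170·145 = -25600.
∂h/∂x = [(+0.2)·95 − (-0.2)·145] / -25600 = -0.001875
∂h/∂y = [(-10)·(-0.2) − 170·(+0.2)] / -25600 = +0.001250
Flow direction (−∇h) has components (+0.001875 E, -0.001250 N).
Azimuth = atan2(E, N) = atan2(+0.001875, -0.001250) = 123.7° ≈ 124°.

124°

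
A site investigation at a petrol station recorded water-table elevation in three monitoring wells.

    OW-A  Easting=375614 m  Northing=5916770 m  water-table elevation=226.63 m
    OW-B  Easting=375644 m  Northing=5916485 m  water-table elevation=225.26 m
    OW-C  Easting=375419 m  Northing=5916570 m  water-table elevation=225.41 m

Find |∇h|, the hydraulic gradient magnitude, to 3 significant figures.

0.00508

Three-point gradient (reference OW-A): Δ to OW-B = (30, -285, -1.37), Δ to OW-C = (-195, -200, -1.22).
∂h/∂x = +0.001197, ∂h/∂y = +0.004933 (det = -61575).
|∇h| = √(0.001197² + 0.004933²) = 0.005076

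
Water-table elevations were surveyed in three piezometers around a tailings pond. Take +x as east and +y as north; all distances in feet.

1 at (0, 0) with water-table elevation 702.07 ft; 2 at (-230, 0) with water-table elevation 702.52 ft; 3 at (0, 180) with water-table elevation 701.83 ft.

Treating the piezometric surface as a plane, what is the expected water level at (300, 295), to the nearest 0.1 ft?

∂h/∂x = (702.52 − 702.07) / (-230 − 0) = -0.001957
∂h/∂y = (701.83 − 702.07) / (180 − 0) = -0.001333
h(300, 295) = 702.07 + (-0.001957)·(300) + (-0.001333)·(295) = 702.07 -0.587 -0.393 = 701.090 ft.

701.1 ft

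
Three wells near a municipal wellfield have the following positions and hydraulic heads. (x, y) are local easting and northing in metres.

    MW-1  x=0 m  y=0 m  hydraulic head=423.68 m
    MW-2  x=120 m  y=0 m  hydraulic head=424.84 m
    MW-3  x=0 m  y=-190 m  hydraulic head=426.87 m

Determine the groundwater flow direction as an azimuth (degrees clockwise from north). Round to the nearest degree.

∂h/∂x = (424.84 − 423.68) / (120 − 0) = +0.009667
∂h/∂y = (426.87 − 423.68) / (-190 − 0) = -0.01679
Flow direction (−∇h) has components (-0.009667 E, +0.01679 N).
Azimuth = atan2(E, N) = atan2(-0.009667, +0.01679) = 330.1° ≈ 330°.

330°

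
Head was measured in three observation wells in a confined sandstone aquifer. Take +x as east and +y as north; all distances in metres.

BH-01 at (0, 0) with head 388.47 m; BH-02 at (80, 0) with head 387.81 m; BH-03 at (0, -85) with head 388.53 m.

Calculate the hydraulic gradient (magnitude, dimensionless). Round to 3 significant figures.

∂h/∂x = (387.81 − 388.47) / (80 − 0) = -0.008250
∂h/∂y = (388.53 − 388.47) / (-85 − 0) = -0.0007059
|∇h| = √(-0.008250² + -0.0007059²) = 0.00828

0.00828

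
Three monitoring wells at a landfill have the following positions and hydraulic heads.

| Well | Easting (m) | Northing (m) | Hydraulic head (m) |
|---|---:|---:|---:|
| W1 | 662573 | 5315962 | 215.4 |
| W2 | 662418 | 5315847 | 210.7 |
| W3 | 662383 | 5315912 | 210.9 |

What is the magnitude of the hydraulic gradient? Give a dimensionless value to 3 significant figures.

0.0244

Differences from W1: to W2 (Δx, Δy, Δh) = (-155, -115, -4.7); to W3 = (-190, -50, -4.5).
Solve a·Δx + b·Δy = Δh: det = (-155)·(-50) − (-190)·(-115) = -14100.
∂h/∂x = [(-4.7)·(-50) − (-4.5)·(-115)] / -14100 = +0.02004
∂h/∂y = [(-155)·(-4.5) − (-190)·(-4.7)] / -14100 = +0.01387
|∇h| = √(0.02004² + 0.01387²) = 0.02437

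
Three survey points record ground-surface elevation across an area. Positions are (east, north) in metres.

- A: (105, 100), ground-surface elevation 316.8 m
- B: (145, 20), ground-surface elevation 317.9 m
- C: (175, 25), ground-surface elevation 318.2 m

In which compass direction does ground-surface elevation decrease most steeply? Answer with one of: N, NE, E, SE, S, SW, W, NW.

NW

With z = a·x + b·y + c and A as origin, the differences give:
  40·a + (-80)·b = +1.1
  70·a + (-75)·b = +1.4
Eliminate b (×(-75) and ×(-80), subtract): 2600·a = 29.50 → a = ∂z/∂x = +0.01135
Back-substitute: b = ∂z/∂y = -0.008077.
Steepest decrease is along −∇f = (-0.01135 E, +0.008077 N) → northwest.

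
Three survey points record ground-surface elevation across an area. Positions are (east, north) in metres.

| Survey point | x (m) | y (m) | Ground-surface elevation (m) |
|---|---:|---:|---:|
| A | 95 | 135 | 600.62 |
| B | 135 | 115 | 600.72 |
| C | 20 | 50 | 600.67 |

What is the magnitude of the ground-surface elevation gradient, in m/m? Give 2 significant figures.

Three-point gradient (reference A): Δ to B = (40, -20, +0.10), Δ to C = (-75, -85, +0.05).
∂z/∂x = +0.001531, ∂z/∂y = -0.001939 (det = -4900).
|∇f| = √(0.001531² + -0.001939²) = 0.002471 m/m

0.0025 m/m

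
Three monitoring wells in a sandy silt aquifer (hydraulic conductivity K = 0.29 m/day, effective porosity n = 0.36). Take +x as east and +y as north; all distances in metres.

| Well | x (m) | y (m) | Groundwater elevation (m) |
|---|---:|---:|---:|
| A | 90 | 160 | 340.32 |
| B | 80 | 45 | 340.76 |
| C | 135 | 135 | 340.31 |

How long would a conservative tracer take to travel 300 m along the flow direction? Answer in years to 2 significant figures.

Taking A as reference: B−A = (-10, -115, +0.44); C−A = (45, -25, -0.01).
Solve a·Δx + b·Δy = Δh: det = (-10)·(-25) − 45·(-115) = 5425.
∂h/∂x = [(+0.44)·(-25) − (-0.01)·(-115)] / 5425 = -0.002240
∂h/∂y = [(-10)·(-0.01) − 45·(+0.44)] / 5425 = -0.003631
|∇h| = √(-0.002240² + -0.003631²) = 0.004266
Seepage velocity v = K·i/n = 0.29 × 0.004266 / 0.36 = 0.003436 m/day.
t = 300 / 0.003436 = 8.731e+04 days = 239 years.

240 years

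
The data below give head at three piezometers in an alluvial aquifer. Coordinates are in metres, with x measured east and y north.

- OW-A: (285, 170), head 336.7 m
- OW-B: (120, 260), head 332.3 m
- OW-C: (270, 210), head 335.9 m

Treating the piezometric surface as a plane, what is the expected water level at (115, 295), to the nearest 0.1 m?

Taking OW-A as reference: OW-B−OW-A = (-165, 90, -4.4); OW-C−OW-A = (-15, 40, -0.8).
Determinant of the coordinate differences = (-165)·40 − (-15)·90 = -5250.
∂h/∂x = [(-4.4)·40 − (-0.8)·90] / -5250 = +0.01981
∂h/∂y = [(-165)·(-0.8) − (-15)·(-4.4)] / -5250 = -0.01257
h(115, 295) = 336.7 + (+0.01981)·(-170) + (-0.01257)·(125) = 336.7 -3.368 -1.571 = 331.761 m.

331.8 m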